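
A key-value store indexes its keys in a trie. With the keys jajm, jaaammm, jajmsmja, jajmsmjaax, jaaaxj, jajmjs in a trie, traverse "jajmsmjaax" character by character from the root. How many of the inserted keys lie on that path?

3

Check each prefix of "jajmsmjaax" against the stored set — each match is an end-marker on the path.
Prefixes of the query that are stored words: "jajm", "jajmsmja", "jajmsmjaax"
Count: 3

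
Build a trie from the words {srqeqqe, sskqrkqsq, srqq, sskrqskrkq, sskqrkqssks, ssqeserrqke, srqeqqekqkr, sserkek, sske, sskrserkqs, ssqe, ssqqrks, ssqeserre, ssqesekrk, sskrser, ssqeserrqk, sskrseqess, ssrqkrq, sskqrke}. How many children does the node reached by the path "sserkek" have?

The children of the "sserkek" node are the distinct next characters among strings starting with "sserkek".
No stored string extends past "sserkek".
That node has 0 child edges.

0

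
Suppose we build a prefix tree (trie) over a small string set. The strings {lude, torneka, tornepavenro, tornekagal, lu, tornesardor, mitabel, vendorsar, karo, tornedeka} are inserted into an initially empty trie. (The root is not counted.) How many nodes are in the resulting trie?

Count nodes per top-level branch (shared prefixes stored once):
  'k'-branch (karo): 4 nodes
  'l'-branch (lu, lude): 4 nodes
  'm'-branch (mitabel): 7 nodes
  't'-branch (tornedeka, torneka, tornekagal, tornepavenro, tornesardor): 27 nodes
  'v'-branch (vendorsar): 9 nodes
Sum: 51

51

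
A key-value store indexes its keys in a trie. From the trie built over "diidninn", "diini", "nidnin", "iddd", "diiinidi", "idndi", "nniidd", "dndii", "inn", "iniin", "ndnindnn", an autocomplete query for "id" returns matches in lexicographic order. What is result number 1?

iddd

Filter for "id…" and sort: "iddd", "idndi"
The 1st is iddd.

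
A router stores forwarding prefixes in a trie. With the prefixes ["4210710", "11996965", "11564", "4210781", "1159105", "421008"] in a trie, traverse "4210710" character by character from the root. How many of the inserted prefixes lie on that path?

Check each prefix of "4210710" against the stored set — each match is an end-marker on the path.
Prefixes of the query that are stored words: "4210710"
Count: 1

1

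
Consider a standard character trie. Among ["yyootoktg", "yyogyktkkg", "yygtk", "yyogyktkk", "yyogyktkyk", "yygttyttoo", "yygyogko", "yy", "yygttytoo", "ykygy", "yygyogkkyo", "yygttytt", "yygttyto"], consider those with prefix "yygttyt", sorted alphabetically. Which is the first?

Words with prefix "yygttyt", in lexicographic order: "yygttyto", "yygttytoo", "yygttytt", "yygttyttoo"
Position 1: yygttyto

yygttyto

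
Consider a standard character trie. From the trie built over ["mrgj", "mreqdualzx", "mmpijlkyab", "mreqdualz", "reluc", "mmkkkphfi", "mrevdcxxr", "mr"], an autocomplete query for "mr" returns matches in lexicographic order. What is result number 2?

mreqdualz

Filter for "mr…" and sort: "mr", "mreqdualz", "mreqdualzx", "mrevdcxxr", "mrgj"
Position 2: mreqdualz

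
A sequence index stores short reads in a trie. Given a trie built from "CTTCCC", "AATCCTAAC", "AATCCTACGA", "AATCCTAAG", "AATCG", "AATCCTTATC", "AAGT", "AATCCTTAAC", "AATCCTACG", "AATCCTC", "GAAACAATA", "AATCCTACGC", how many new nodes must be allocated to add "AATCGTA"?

2

Walking "AATCGTA" from the root, the first 5 characters ("AATCG") follow existing edges; "T" is the first miss.
So 7 − 5 = 2 new nodes.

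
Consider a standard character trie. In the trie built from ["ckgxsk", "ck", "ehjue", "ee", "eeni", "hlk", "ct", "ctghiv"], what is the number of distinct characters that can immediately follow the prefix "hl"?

1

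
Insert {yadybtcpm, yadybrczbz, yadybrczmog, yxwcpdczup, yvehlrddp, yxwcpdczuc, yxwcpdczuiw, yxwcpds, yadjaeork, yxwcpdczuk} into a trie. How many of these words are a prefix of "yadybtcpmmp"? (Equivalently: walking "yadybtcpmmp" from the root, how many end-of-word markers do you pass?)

Traverse "yadybtcpmmp" character by character; count nodes along the way that are marked as word ends.
Prefixes of the query that are stored words: "yadybtcpm"
Count: 1

1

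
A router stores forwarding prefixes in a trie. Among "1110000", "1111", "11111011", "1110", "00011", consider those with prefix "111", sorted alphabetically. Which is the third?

Filter for "111…" and sort: "1110", "1110000", "1111", "11111011"
The 3rd is 1111.

1111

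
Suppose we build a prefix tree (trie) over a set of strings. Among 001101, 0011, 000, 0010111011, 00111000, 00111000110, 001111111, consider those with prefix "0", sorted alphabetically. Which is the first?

Filter for "0…" and sort: "000", "0010111011", "0011", "001101", "00111000", "00111000110", "001111111"
The 1st is 000.

000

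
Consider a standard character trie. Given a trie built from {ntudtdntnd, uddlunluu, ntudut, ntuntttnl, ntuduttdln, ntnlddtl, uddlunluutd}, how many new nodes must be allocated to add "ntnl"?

0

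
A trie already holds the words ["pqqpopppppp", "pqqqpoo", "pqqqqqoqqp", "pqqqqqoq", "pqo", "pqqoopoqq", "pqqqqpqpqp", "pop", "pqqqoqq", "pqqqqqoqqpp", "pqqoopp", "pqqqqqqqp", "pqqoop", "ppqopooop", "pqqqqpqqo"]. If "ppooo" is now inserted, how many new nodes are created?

3

"pp" is already a path in the trie; the remaining "ooo" must be added.
So 5 − 2 = 3 new nodes.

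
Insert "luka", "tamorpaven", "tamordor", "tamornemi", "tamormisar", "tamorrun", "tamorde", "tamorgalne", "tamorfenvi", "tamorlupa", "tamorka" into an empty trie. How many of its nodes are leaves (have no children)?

Leaves are exactly the stored words that no other stored word extends.
Those words: "luka", "tamorde", "tamordor", "tamorfenvi", "tamorgalne", "tamorka", "tamorlupa", "tamormisar", "tamornemi", "tamorpaven", "tamorrun"
Leaf count: 11

11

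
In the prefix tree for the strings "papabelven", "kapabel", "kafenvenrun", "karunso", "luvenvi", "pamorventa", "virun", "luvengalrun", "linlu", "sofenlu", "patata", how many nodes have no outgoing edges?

11

A leaf is a node with no children — equivalently, the end of a word that is not a proper prefix of any other stored word.
Those words: "kafenvenrun", "kapabel", "karunso", "linlu", "luvengalrun", "luvenvi", "pamorventa", "papabelven", "patata", "sofenlu", "virun"
Leaf count: 11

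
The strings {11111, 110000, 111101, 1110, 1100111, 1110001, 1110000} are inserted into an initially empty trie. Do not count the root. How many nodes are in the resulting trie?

19

Trie structure (* marks end of a word):
(root)
└─ 1
   └─ 1
      ├─ 0
      │  └─ 0
      │     ├─ 0
      │     │  └─ 0 *
      │     └─ 1
      │        └─ 1
      │           └─ 1 *
      └─ 1
         ├─ 0 *
         │  └─ 0
         │     └─ 0
         │        ├─ 0 *
         │        └─ 1 *
         └─ 1
            ├─ 0
            │  └─ 1 *
            └─ 1 *
Counting every labelled node above: 19.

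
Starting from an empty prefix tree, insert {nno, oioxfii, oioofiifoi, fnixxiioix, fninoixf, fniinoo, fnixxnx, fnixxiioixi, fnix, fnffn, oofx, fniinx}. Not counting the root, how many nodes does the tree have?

46

For each word, the new-node count is its length minus the longest prefix already in the trie:
  "nno" → 3 new (n, n, o)
  "oioxfii" → 7 new (o, i, o, x, f, i, i)
  "oioofiifoi" → prefix "oio" already present; 7 new (o, f, i, i, f, o, i)
  "fnixxiioix" → 10 new (f, n, i, x, x, i, i, o, i, x)
  "fninoixf" → prefix "fni" already present; 5 new (n, o, i, x, f)
  "fniinoo" → prefix "fni" already present; 4 new (i, n, o, o)
  "fnixxnx" → prefix "fnixx" already present; 2 new (n, x)
  "fnixxiioixi" → prefix "fnixxiioix" already present; 1 new (i)
  "fnix" → prefix "fnix" already present; 0 new (none)
  "fnffn" → prefix "fn" already present; 3 new (f, f, n)
  "oofx" → prefix "o" already present; 3 new (o, f, x)
  "fniinx" → prefix "fniin" already present; 1 new (x)
Total nodes = 3 + 7 + 7 + 10 + 5 + 4 + 2 + 1 + 0 + 3 + 3 + 1 = 46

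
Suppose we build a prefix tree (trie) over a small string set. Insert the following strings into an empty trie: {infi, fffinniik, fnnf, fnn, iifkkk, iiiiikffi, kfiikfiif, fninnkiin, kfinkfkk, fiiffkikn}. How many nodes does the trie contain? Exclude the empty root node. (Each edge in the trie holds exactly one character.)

Insert word by word; a character creates a node only if that edge doesn't already exist:
  "infi" → 4 new (i, n, f, i)
  "fffinniik" → 9 new (f, f, f, i, n, n, i, i, k)
  "fnnf" → prefix "f" already present; 3 new (n, n, f)
  "fnn" → prefix "fnn" already present; 0 new (none)
  "iifkkk" → prefix "i" already present; 5 new (i, f, k, k, k)
  "iiiiikffi" → prefix "ii" already present; 7 new (i, i, i, k, f, f, i)
  "kfiikfiif" → 9 new (k, f, i, i, k, f, i, i, f)
  "fninnkiin" → prefix "fn" already present; 7 new (i, n, n, k, i, i, n)
  "kfinkfkk" → prefix "kfi" already present; 5 new (n, k, f, k, k)
  "fiiffkikn" → prefix "f" already present; 8 new (i, i, f, f, k, i, k, n)
Total nodes = 4 + 9 + 3 + 0 + 5 + 7 + 9 + 7 + 5 + 8 = 57

57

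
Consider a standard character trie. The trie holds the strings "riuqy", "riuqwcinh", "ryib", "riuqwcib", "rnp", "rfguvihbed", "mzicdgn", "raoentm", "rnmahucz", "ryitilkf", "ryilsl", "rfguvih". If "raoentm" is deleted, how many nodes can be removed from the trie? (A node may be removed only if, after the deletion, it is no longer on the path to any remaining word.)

After clearing the end-marker at "raoentm", prune upward until reaching a node still needed by another word.
The suffix "aoentm" (6 nodes) is used only by "raoentm"; the node for "r" still has the child "i", so pruning stops there.
Nodes removed: 6

6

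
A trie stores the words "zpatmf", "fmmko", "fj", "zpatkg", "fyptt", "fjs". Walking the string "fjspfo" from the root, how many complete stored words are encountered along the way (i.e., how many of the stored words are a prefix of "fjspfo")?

2

Traverse "fjspfo" character by character; count nodes along the way that are marked as word ends.
Prefixes of the query that are stored words: "fj", "fjs"
Count: 2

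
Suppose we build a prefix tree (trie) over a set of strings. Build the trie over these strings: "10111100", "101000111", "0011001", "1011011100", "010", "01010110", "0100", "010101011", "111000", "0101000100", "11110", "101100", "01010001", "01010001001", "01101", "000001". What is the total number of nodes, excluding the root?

59

For each word, the new-node count is its length minus the longest prefix already in the trie:
  "10111100" → 8 new (1, 0, 1, 1, 1, 1, 0, 0)
  "101000111" → prefix "101" already present; 6 new (0, 0, 0, 1, 1, 1)
  "0011001" → 7 new (0, 0, 1, 1, 0, 0, 1)
  "1011011100" → prefix "1011" already present; 6 new (0, 1, 1, 1, 0, 0)
  "010" → prefix "0" already present; 2 new (1, 0)
  "01010110" → prefix "010" already present; 5 new (1, 0, 1, 1, 0)
  "0100" → prefix "010" already present; 1 new (0)
  "010101011" → prefix "010101" already present; 3 new (0, 1, 1)
  "111000" → prefix "1" already present; 5 new (1, 1, 0, 0, 0)
  "0101000100" → prefix "01010" already present; 5 new (0, 0, 1, 0, 0)
  "11110" → prefix "111" already present; 2 new (1, 0)
  "101100" → prefix "10110" already present; 1 new (0)
  "01010001" → prefix "01010001" already present; 0 new (none)
  "01010001001" → prefix "0101000100" already present; 1 new (1)
  "01101" → prefix "01" already present; 3 new (1, 0, 1)
  "000001" → prefix "00" already present; 4 new (0, 0, 0, 1)
Total nodes = 8 + 6 + 7 + 6 + 2 + 5 + 1 + 3 + 5 + 5 + 2 + 1 + 0 + 1 + 3 + 4 = 59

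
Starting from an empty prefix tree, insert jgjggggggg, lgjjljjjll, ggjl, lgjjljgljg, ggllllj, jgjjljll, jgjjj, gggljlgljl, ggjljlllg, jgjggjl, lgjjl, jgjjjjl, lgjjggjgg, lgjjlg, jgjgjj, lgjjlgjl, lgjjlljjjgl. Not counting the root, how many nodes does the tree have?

72

Count nodes per top-level branch (shared prefixes stored once):
  'g'-branch (gggljlgljl, ggjl, ggjljlllg, ggllllj): 22 nodes
  'j'-branch (jgjggggggg, jgjggjl, jgjgjj, jgjjj, jgjjjjl, jgjjljll): 22 nodes
  'l'-branch (lgjjggjgg, lgjjl, lgjjlg, lgjjlgjl, lgjjljgljg, lgjjljjjll, lgjjlljjjgl): 28 nodes
Sum: 72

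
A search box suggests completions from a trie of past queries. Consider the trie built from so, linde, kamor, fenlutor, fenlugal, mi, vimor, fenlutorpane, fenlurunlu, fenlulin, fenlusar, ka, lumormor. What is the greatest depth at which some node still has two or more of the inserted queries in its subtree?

8

The deepest shared node is where two words last agree before diverging.
"fenlutor" and "fenlutorpane" agree on "fenlutor" (8 characters) before diverging; nothing deeper is shared.
Longest shared-prefix length: 8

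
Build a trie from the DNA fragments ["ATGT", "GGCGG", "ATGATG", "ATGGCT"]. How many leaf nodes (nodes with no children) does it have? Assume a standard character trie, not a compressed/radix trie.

Leaves are exactly the stored words that no other stored word extends.
Those words: "ATGATG", "ATGGCT", "ATGT", "GGCGG"
Leaf count: 4

4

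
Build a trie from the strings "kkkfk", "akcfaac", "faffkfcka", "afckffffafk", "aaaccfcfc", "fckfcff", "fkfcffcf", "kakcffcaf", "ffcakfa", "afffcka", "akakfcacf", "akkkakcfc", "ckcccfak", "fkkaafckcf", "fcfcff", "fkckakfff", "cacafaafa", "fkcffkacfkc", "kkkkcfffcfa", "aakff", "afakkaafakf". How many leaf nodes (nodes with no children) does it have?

21

Leaves are exactly the stored words that no other stored word extends.
Those words: "aaaccfcfc", "aakff", "afakkaafakf", "afckffffafk", "afffcka", "akakfcacf", "akcfaac", "akkkakcfc", "cacafaafa", "ckcccfak", "faffkfcka", "fcfcff", "fckfcff", "ffcakfa", "fkcffkacfkc", "fkckakfff", "fkfcffcf", "fkkaafckcf", "kakcffcaf", "kkkfk", "kkkkcfffcfa"
Leaf count: 21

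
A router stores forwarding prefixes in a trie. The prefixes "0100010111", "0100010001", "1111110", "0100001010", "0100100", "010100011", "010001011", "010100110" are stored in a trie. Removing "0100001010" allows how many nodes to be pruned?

A node on "0100001010"'s path can go only if nothing else ends at it or branches off below it.
The suffix "01010" (5 nodes) is used only by "0100001010"; the node for "01000" still has the child "1", so pruning stops there.
Nodes removed: 5

5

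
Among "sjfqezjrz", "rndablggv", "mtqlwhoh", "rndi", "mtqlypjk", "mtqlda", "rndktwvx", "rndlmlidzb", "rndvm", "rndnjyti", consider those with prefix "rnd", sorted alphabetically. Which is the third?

rndktwvx

DFS of the "rnd" subtree visits, in order: "rndablggv", "rndi", "rndktwvx", "rndlmlidzb", "rndnjyti", "rndvm"
Position 3: rndktwvx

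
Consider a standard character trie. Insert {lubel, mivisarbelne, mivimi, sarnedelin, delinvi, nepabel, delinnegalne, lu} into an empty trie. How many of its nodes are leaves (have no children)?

7

Leaves are exactly the stored words that no other stored word extends.
Those words: "delinnegalne", "delinvi", "lubel", "mivimi", "mivisarbelne", "nepabel", "sarnedelin"
Leaf count: 7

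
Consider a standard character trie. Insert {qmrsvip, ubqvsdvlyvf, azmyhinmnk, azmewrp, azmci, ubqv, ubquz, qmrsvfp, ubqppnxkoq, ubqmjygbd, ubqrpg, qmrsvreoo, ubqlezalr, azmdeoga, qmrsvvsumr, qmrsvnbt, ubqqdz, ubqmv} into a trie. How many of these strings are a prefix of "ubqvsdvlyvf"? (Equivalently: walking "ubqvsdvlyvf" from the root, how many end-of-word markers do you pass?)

Traverse "ubqvsdvlyvf" character by character; count nodes along the way that are marked as word ends.
Prefixes of the query that are stored words: "ubqv", "ubqvsdvlyvf"
Count: 2

2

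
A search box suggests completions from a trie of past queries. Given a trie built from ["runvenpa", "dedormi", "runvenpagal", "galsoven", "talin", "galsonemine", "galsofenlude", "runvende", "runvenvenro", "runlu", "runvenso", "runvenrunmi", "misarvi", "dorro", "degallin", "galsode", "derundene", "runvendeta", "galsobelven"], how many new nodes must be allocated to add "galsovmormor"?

6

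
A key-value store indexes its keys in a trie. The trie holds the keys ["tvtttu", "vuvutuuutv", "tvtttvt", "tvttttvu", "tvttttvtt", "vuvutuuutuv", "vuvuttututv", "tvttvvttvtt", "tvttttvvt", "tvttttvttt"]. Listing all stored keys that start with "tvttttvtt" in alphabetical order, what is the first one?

DFS of the "tvttttvtt" subtree visits, in order: "tvttttvtt", "tvttttvttt"
The 1st is tvttttvtt.

tvttttvtt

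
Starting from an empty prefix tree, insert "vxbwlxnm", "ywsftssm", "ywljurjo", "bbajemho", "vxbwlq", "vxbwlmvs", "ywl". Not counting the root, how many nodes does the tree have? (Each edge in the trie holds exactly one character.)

34

Count nodes per top-level branch (shared prefixes stored once):
  'b'-branch (bbajemho): 8 nodes
  'v'-branch (vxbwlmvs, vxbwlq, vxbwlxnm): 12 nodes
  'y'-branch (ywl, ywljurjo, ywsftssm): 14 nodes
Sum: 34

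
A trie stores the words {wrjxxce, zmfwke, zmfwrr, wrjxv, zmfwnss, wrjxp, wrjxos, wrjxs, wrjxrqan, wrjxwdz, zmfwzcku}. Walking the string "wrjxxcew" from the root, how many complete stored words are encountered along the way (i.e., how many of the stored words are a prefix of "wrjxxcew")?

Traverse "wrjxxcew" character by character; count nodes along the way that are marked as word ends.
Prefixes of the query that are stored words: "wrjxxce"
Count: 1

1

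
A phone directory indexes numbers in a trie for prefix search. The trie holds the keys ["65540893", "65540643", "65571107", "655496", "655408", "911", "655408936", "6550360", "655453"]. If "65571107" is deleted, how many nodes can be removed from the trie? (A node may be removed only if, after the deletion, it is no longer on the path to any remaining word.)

5

A node on "65571107"'s path can go only if nothing else ends at it or branches off below it.
The suffix "71107" (5 nodes) is used only by "65571107"; the node for "655" still has the child "4", so pruning stops there.
Nodes removed: 5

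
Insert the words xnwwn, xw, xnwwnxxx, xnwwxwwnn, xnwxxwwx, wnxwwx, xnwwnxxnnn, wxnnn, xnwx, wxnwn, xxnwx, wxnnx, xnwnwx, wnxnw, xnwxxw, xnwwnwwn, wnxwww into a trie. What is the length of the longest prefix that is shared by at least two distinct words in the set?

The deepest shared node is where two words last agree before diverging.
"xnwwnxxnnn" and "xnwwnxxx" agree on "xnwwnxx" (7 characters) before diverging; nothing deeper is shared.
Longest shared-prefix length: 7

7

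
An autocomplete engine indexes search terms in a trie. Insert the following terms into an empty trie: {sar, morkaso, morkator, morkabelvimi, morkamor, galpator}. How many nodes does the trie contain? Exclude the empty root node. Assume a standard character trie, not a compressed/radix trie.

31

Trie structure (* marks end of a word):
(root)
├─ g
│  └─ a
│     └─ l
│        └─ p
│           └─ a
│              └─ t
│                 └─ o
│                    └─ r *
├─ m
│  └─ o
│     └─ r
│        └─ k
│           └─ a
│              ├─ b
│              │  └─ e
│              │     └─ l
│              │        └─ v
│              │           └─ i
│              │              └─ m
│              │                 └─ i *
│              ├─ m
│              │  └─ o
│              │     └─ r *
│              ├─ s
│              │  └─ o *
│              └─ t
│                 └─ o
│                    └─ r *
└─ s
   └─ a
      └─ r *
Counting every labelled node above: 31.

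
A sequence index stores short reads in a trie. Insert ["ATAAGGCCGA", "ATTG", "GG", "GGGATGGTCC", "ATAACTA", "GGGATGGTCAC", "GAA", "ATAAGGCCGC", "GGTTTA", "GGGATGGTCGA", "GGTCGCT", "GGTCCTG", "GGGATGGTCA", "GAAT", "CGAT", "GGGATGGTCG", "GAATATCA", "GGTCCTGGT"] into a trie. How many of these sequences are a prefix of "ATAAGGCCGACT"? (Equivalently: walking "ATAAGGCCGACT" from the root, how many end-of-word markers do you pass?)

Walk "ATAAGGCCGACT" from the root; an end-of-word marker is hit whenever a stored word is a prefix of "ATAAGGCCGACT".
Prefixes of the query that are stored words: "ATAAGGCCGA"
Count: 1

1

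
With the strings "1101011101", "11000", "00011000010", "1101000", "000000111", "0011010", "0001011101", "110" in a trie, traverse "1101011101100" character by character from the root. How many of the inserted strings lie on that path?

Traverse "1101011101100" character by character; count nodes along the way that are marked as word ends.
Prefixes of the query that are stored words: "110", "1101011101"
Count: 2

2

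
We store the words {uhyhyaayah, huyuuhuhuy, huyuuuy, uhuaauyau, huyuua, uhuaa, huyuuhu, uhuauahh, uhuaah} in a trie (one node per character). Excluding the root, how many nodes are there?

Trace insertions, counting only characters that open a new branch:
  "uhyhyaayah" → 10 new (u, h, y, h, y, a, a, y, a, h)
  "huyuuhuhuy" → 10 new (h, u, y, u, u, h, u, h, u, y)
  "huyuuuy" → prefix "huyuu" already present; 2 new (u, y)
  "uhuaauyau" → prefix "uh" already present; 7 new (u, a, a, u, y, a, u)
  "huyuua" → prefix "huyuu" already present; 1 new (a)
  "uhuaa" → prefix "uhuaa" already present; 0 new (none)
  "huyuuhu" → prefix "huyuuhu" already present; 0 new (none)
  "uhuauahh" → prefix "uhua" already present; 4 new (u, a, h, h)
  "uhuaah" → prefix "uhuaa" already present; 1 new (h)
Total nodes = 10 + 10 + 2 + 7 + 1 + 0 + 0 + 4 + 1 = 35

35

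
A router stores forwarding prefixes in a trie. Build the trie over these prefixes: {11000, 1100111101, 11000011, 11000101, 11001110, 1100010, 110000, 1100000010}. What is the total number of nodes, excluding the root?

Count nodes per top-level branch (shared prefixes stored once):
  '1'-branch (11000, 110000, 1100000010, 11000011, 1100010, 11000101, 11001110, 1100111101): 22 nodes
Sum: 22

22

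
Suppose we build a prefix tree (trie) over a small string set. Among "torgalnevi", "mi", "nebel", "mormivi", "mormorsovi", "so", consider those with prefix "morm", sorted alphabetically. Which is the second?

mormorsovi

DFS of the "morm" subtree visits, in order: "mormivi", "mormorsovi"
Position 2: mormorsovi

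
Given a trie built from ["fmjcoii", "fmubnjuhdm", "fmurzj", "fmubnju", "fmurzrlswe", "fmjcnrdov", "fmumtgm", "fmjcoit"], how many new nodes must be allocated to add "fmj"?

0

Every character of "fmj" already lies on an existing path (it is a prefix of some stored word).
No new nodes are needed: 0.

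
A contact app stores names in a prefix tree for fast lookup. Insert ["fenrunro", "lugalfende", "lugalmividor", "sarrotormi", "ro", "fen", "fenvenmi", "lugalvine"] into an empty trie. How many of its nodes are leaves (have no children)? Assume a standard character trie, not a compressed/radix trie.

Leaves are exactly the stored words that no other stored word extends.
Those words: "fenrunro", "fenvenmi", "lugalfende", "lugalmividor", "lugalvine", "ro", "sarrotormi"
Leaf count: 7

7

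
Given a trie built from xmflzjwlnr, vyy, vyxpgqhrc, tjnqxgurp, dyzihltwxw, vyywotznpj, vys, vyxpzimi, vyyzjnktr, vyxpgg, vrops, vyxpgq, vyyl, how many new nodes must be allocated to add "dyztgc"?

3

"dyz" is already a path in the trie; the remaining "tgc" must be added.
Each of the 3 remaining characters creates one node.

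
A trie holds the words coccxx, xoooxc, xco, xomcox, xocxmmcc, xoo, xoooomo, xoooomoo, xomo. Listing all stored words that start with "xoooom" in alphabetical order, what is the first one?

xoooomo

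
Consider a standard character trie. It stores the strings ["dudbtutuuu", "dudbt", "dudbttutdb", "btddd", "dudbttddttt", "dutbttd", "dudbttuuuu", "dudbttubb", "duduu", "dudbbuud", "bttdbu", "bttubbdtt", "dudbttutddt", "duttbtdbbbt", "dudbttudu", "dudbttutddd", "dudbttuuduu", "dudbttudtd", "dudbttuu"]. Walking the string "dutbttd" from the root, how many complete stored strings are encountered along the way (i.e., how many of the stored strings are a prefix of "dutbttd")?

Walk "dutbttd" from the root; an end-of-word marker is hit whenever a stored word is a prefix of "dutbttd".
Prefixes of the query that are stored words: "dutbttd"
Count: 1

1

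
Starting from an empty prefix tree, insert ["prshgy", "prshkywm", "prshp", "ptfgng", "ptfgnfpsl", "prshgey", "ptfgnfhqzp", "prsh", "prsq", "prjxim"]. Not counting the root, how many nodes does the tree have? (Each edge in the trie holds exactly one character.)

Trie structure (* marks end of a word):
(root)
└─ p
   ├─ r
   │  ├─ j
   │  │  └─ x
   │  │     └─ i
   │  │        └─ m *
   │  └─ s
   │     ├─ h *
   │     │  ├─ g
   │     │  │  ├─ e
   │     │  │  │  └─ y *
   │     │  │  └─ y *
   │     │  ├─ k
   │     │  │  └─ y
   │     │  │     └─ w
   │     │  │        └─ m *
   │     │  └─ p *
   │     └─ q *
   └─ t
      └─ f
         └─ g
            └─ n
               ├─ f
               │  ├─ h
               │  │  └─ q
               │  │     └─ z
               │  │        └─ p *
               │  └─ p
               │     └─ s
               │        └─ l *
               └─ g *
Counting every labelled node above: 31.

31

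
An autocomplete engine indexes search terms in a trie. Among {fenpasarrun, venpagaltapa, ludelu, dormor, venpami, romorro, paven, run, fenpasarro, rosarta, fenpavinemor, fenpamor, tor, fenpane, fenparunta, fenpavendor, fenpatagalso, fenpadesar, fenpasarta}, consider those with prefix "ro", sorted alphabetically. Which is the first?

Filter for "ro…" and sort: "romorro", "rosarta"
The 1st is romorro.

romorro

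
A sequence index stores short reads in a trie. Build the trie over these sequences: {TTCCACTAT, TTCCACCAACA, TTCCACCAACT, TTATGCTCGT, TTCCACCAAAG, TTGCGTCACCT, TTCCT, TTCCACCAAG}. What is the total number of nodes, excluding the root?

Trace insertions, counting only characters that open a new branch:
  "TTCCACTAT" → 9 new (T, T, C, C, A, C, T, A, T)
  "TTCCACCAACA" → prefix "TTCCAC" already present; 5 new (C, A, A, C, A)
  "TTCCACCAACT" → prefix "TTCCACCAAC" already present; 1 new (T)
  "TTATGCTCGT" → prefix "TT" already present; 8 new (A, T, G, C, T, C, G, T)
  "TTCCACCAAAG" → prefix "TTCCACCAA" already present; 2 new (A, G)
  "TTGCGTCACCT" → prefix "TT" already present; 9 new (G, C, G, T, C, A, C, C, T)
  "TTCCT" → prefix "TTCC" already present; 1 new (T)
  "TTCCACCAAG" → prefix "TTCCACCAA" already present; 1 new (G)
Total nodes = 9 + 5 + 1 + 8 + 2 + 9 + 1 + 1 = 36

36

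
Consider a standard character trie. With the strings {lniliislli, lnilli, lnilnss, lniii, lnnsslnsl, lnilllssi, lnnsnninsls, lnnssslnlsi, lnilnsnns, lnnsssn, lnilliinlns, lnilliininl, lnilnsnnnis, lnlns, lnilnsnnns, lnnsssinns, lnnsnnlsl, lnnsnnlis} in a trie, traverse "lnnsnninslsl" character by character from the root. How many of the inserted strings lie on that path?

Walk "lnnsnninslsl" from the root; an end-of-word marker is hit whenever a stored word is a prefix of "lnnsnninslsl".
Prefixes of the query that are stored words: "lnnsnninsls"
Count: 1

1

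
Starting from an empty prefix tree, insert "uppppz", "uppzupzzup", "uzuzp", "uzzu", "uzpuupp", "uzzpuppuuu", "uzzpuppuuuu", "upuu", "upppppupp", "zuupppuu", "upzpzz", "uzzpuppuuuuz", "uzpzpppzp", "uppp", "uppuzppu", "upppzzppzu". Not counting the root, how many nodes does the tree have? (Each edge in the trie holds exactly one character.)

For each word, the new-node count is its length minus the longest prefix already in the trie:
  "uppppz" → 6 new (u, p, p, p, p, z)
  "uppzupzzup" → prefix "upp" already present; 7 new (z, u, p, z, z, u, p)
  "uzuzp" → prefix "u" already present; 4 new (z, u, z, p)
  "uzzu" → prefix "uz" already present; 2 new (z, u)
  "uzpuupp" → prefix "uz" already present; 5 new (p, u, u, p, p)
  "uzzpuppuuu" → prefix "uzz" already present; 7 new (p, u, p, p, u, u, u)
  "uzzpuppuuuu" → prefix "uzzpuppuuu" already present; 1 new (u)
  "upuu" → prefix "up" already present; 2 new (u, u)
  "upppppupp" → prefix "upppp" already present; 4 new (p, u, p, p)
  "zuupppuu" → 8 new (z, u, u, p, p, p, u, u)
  "upzpzz" → prefix "up" already present; 4 new (z, p, z, z)
  "uzzpuppuuuuz" → prefix "uzzpuppuuuu" already present; 1 new (z)
  "uzpzpppzp" → prefix "uzp" already present; 6 new (z, p, p, p, z, p)
  "uppp" → prefix "uppp" already present; 0 new (none)
  "uppuzppu" → prefix "upp" already present; 5 new (u, z, p, p, u)
  "upppzzppzu" → prefix "uppp" already present; 6 new (z, z, p, p, z, u)
Total nodes = 6 + 7 + 4 + 2 + 5 + 7 + 1 + 2 + 4 + 8 + 4 + 1 + 6 + 0 + 5 + 6 = 68

68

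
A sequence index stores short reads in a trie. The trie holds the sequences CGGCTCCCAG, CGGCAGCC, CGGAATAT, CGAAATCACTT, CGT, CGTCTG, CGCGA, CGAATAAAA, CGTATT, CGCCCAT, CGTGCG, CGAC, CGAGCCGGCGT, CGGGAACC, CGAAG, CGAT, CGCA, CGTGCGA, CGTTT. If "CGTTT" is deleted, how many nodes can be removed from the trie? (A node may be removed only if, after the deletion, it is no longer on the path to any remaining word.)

2

Walk "CGTTT" from the leaf back toward the root, removing each node that no remaining word uses.
The suffix "TT" (2 nodes) is used only by "CGTTT"; the node for "CGT" still has the child "C", so pruning stops there.
Nodes removed: 2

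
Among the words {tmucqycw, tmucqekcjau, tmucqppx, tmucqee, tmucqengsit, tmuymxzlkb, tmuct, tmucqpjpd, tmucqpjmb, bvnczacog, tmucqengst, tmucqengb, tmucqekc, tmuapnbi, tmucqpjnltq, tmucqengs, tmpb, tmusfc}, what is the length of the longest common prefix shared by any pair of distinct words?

9

Look for the deepest trie node that still has at least two words in its subtree.
e.g. "tmucqengs" and "tmucqengsit" share the prefix "tmucqengs" of length 9; no pair shares a longer one.
Longest shared-prefix length: 9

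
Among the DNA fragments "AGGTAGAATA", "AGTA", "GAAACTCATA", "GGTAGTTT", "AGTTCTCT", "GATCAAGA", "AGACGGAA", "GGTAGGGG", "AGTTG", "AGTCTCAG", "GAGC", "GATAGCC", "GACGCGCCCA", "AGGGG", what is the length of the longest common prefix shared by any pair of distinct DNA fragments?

5

Equivalently: take the maximum, over all pairs, of their longest common prefix length.
"GGTAGGGG" and "GGTAGTTT" agree on "GGTAG" (5 characters) before diverging; nothing deeper is shared.
Longest shared-prefix length: 5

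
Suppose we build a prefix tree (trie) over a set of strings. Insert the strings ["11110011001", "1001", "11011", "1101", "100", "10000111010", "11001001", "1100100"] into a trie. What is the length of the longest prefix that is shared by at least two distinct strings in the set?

7

The deepest shared node is where two words last agree before diverging.
e.g. "1100100" and "11001001" share the prefix "1100100" of length 7; no pair shares a longer one.
Longest shared-prefix length: 7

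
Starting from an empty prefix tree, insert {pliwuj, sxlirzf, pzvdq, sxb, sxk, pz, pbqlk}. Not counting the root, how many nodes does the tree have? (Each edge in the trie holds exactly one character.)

Insert word by word; a character creates a node only if that edge doesn't already exist:
  "pliwuj" → 6 new (p, l, i, w, u, j)
  "sxlirzf" → 7 new (s, x, l, i, r, z, f)
  "pzvdq" → prefix "p" already present; 4 new (z, v, d, q)
  "sxb" → prefix "sx" already present; 1 new (b)
  "sxk" → prefix "sx" already present; 1 new (k)
  "pz" → prefix "pz" already present; 0 new (none)
  "pbqlk" → prefix "p" already present; 4 new (b, q, l, k)
Total nodes = 6 + 7 + 4 + 1 + 1 + 0 + 4 = 23

23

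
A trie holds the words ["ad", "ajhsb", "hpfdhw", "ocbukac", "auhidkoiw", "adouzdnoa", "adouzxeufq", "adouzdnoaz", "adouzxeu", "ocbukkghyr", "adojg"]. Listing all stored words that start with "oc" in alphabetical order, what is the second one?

DFS of the "oc" subtree visits, in order: "ocbukac", "ocbukkghyr"
Position 2: ocbukkghyr

ocbukkghyr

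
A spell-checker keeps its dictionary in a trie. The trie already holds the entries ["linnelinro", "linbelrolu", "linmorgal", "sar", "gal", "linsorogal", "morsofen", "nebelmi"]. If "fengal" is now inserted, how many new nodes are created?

Nothing in the trie begins with "f"; the whole of "fengal" is new.
6 − 0 = 6 new nodes.

6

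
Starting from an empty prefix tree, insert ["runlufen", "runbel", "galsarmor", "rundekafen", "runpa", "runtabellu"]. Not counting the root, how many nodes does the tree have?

36

Insert word by word; a character creates a node only if that edge doesn't already exist:
  "runlufen" → 8 new (r, u, n, l, u, f, e, n)
  "runbel" → prefix "run" already present; 3 new (b, e, l)
  "galsarmor" → 9 new (g, a, l, s, a, r, m, o, r)
  "rundekafen" → prefix "run" already present; 7 new (d, e, k, a, f, e, n)
  "runpa" → prefix "run" already present; 2 new (p, a)
  "runtabellu" → prefix "run" already present; 7 new (t, a, b, e, l, l, u)
Total nodes = 8 + 3 + 9 + 7 + 2 + 7 = 36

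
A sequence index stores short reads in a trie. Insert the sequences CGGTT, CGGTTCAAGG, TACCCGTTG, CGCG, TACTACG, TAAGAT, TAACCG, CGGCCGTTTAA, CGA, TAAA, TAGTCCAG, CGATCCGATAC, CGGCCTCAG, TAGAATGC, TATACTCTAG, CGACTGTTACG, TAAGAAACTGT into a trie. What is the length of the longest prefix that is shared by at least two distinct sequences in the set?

5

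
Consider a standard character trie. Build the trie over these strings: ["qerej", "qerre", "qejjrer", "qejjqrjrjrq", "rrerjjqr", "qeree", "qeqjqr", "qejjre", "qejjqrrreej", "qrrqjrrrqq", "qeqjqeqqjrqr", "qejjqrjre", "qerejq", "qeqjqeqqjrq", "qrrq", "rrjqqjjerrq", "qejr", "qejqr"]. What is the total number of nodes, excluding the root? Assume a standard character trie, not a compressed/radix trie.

67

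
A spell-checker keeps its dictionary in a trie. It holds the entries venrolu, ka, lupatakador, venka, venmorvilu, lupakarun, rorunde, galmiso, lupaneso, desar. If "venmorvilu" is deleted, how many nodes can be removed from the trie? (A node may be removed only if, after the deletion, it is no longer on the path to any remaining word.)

7

Walk "venmorvilu" from the leaf back toward the root, removing each node that no remaining word uses.
The suffix "morvilu" (7 nodes) is used only by "venmorvilu"; the node for "ven" still has the child "r", so pruning stops there.
Nodes removed: 7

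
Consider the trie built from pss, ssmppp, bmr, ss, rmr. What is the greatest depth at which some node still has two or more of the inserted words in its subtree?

2

Look for the deepest trie node that still has at least two words in its subtree.
e.g. "ss" and "ssmppp" share the prefix "ss" of length 2; no pair shares a longer one.
Longest shared-prefix length: 2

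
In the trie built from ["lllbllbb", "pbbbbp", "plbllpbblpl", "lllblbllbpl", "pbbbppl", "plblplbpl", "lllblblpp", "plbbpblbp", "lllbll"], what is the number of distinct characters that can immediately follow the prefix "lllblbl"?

2

Follow the path "lllblbl" to its node, then look at its outgoing edges.
Distinct next characters after "lllblbl": l, p.
That node has 2 child edges.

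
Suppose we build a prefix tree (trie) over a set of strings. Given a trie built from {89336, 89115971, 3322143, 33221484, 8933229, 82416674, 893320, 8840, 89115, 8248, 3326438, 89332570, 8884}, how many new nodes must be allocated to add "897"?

The longest prefix of "897" already in the trie is "89" (length 2).
Each of the 1 remaining characters creates one node.

1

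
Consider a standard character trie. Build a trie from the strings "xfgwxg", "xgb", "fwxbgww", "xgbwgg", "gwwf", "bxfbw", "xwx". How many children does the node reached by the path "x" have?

Follow the path "x" to its node, then look at its outgoing edges.
Characters that immediately follow "x" among the stored strings: {f, g, w}.
That node has 3 child edges.

3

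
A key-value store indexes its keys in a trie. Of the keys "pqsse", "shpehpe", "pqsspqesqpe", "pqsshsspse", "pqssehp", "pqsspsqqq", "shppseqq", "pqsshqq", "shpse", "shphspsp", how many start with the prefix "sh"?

Filter for entries beginning with "sh":
Matches: "shpehpe", "shphspsp", "shppseqq", "shpse"
Count: 4

4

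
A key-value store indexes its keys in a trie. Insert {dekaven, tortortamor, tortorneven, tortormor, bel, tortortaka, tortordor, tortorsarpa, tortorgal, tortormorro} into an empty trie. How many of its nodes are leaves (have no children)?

9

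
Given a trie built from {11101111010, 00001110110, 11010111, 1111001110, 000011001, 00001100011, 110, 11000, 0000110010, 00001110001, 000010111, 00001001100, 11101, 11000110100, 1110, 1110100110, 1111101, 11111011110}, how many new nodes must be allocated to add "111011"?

0

"111011" is already a full path in the trie; only an end-marker is added.
No new nodes are needed: 0.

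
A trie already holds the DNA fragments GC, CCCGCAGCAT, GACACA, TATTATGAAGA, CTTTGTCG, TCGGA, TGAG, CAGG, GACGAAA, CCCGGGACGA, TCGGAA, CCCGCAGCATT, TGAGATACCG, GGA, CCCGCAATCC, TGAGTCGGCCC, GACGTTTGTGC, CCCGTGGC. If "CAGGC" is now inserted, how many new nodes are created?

The longest prefix of "CAGGC" already in the trie is "CAGG" (length 4).
So 5 − 4 = 1 new nodes.

1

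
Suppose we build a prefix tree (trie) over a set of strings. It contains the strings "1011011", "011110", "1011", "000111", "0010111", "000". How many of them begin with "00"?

3

Walk to "00"; the words in its subtree are exactly those with that prefix.
Matches: "000", "000111", "0010111"
Count: 3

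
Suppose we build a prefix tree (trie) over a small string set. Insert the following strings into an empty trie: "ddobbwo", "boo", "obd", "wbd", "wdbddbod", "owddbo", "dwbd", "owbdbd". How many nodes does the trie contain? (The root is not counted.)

35

Count nodes per top-level branch (shared prefixes stored once):
  'b'-branch (boo): 3 nodes
  'd'-branch (ddobbwo, dwbd): 10 nodes
  'o'-branch (obd, owbdbd, owddbo): 12 nodes
  'w'-branch (wbd, wdbddbod): 10 nodes
Sum: 35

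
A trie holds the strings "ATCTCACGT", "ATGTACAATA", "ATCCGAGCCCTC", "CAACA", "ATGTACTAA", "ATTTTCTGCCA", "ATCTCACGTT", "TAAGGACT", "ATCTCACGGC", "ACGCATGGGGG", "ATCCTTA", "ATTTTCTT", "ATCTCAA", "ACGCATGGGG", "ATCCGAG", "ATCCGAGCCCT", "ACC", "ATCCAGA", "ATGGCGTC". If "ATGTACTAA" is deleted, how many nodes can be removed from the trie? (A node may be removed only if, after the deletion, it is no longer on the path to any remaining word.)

3

After clearing the end-marker at "ATGTACTAA", prune upward until reaching a node still needed by another word.
The suffix "TAA" (3 nodes) is used only by "ATGTACTAA"; the node for "ATGTAC" still has the child "A", so pruning stops there.
Nodes removed: 3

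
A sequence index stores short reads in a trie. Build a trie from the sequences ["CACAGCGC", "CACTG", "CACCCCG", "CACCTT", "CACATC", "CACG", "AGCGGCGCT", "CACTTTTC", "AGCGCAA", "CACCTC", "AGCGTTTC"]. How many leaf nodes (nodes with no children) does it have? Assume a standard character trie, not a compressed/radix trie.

A leaf is a node with no children — equivalently, the end of a word that is not a proper prefix of any other stored word.
Those words: "AGCGCAA", "AGCGGCGCT", "AGCGTTTC", "CACAGCGC", "CACATC", "CACCCCG", "CACCTC", "CACCTT", "CACG", "CACTG", "CACTTTTC"
Leaf count: 11

11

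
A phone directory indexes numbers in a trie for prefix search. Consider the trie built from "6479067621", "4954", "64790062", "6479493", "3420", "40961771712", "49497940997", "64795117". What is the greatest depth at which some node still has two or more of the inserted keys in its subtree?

5

Look for the deepest trie node that still has at least two words in its subtree.
"64790062" and "6479067621" agree on "64790" (5 characters) before diverging; nothing deeper is shared.
Longest shared-prefix length: 5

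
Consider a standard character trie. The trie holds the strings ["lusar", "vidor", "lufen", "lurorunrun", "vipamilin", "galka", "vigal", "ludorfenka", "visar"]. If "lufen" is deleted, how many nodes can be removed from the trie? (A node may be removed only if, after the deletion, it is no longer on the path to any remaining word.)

Walk "lufen" from the leaf back toward the root, removing each node that no remaining word uses.
The suffix "fen" (3 nodes) is used only by "lufen"; the node for "lu" still has the child "s", so pruning stops there.
Nodes removed: 3

3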